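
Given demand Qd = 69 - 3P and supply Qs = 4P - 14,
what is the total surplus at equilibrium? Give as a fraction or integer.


Find equilibrium: 69 - 3P = 4P - 14
69 + 14 = 7P
P* = 83/7 = 83/7
Q* = 4*83/7 - 14 = 234/7
Inverse demand: P = 23 - Q/3, so P_max = 23
Inverse supply: P = 7/2 + Q/4, so P_min = 7/2
CS = (1/2) * 234/7 * (23 - 83/7) = 9126/49
PS = (1/2) * 234/7 * (83/7 - 7/2) = 13689/98
TS = CS + PS = 9126/49 + 13689/98 = 4563/14

4563/14


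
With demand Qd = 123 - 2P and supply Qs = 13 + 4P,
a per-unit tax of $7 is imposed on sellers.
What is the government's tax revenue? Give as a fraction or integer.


With tax on sellers, new supply: Qs' = 13 + 4(P - 7)
= 4P - 15
New equilibrium quantity:
Q_new = 77
Tax revenue = tax * Q_new = 7 * 77 = 539

539


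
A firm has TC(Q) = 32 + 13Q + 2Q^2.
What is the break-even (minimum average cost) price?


AC(Q) = 32/Q + 13 + 2Q
To minimize: dAC/dQ = -32/Q^2 + 2 = 0
Q^2 = 32/2 = 16
Q* = 4
Min AC = 32/4 + 13 + 2*4
Min AC = 8 + 13 + 8 = 29

29


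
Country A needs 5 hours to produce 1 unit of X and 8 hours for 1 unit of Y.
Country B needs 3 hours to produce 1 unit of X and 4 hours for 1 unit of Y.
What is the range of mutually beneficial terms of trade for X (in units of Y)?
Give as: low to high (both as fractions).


Opportunity cost of X for Country A = hours_X / hours_Y = 5/8 = 5/8 units of Y
Opportunity cost of X for Country B = hours_X / hours_Y = 3/4 = 3/4 units of Y
Terms of trade must be between the two opportunity costs.
Range: 5/8 to 3/4

5/8 to 3/4


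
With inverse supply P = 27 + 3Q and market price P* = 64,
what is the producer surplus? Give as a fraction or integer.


Minimum supply price (at Q=0): P_min = 27
Quantity supplied at P* = 64:
Q* = (64 - 27)/3 = 37/3
PS = (1/2) * Q* * (P* - P_min)
PS = (1/2) * 37/3 * (64 - 27)
PS = (1/2) * 37/3 * 37 = 1369/6

1369/6


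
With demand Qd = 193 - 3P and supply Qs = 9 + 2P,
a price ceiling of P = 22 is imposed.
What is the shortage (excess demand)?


At P = 22:
Qd = 193 - 3*22 = 127
Qs = 9 + 2*22 = 53
Shortage = Qd - Qs = 127 - 53 = 74

74


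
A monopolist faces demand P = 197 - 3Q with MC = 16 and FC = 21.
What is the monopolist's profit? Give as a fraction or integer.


MR = MC: 197 - 6Q = 16
Q* = 181/6
P* = 197 - 3*181/6 = 213/2
Profit = (P* - MC)*Q* - FC
= (213/2 - 16)*181/6 - 21
= 181/2*181/6 - 21
= 32761/12 - 21 = 32509/12

32509/12


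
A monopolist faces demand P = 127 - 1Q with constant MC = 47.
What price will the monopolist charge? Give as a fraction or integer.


MR = 127 - 2Q
Set MR = MC: 127 - 2Q = 47
Q* = 40
Substitute into demand:
P* = 127 - 1*40 = 87

87


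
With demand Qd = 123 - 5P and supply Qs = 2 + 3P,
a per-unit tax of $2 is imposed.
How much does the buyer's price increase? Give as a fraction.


With a per-unit tax, the buyer's price increase depends on relative slopes.
Supply slope: d = 3, Demand slope: b = 5
Buyer's price increase = d * tax / (b + d)
= 3 * 2 / (5 + 3)
= 6 / 8 = 3/4

3/4


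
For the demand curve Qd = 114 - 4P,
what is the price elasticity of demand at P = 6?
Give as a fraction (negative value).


dQ/dP = -4
At P = 6: Q = 114 - 4*6 = 90
E = (dQ/dP)(P/Q) = (-4)(6/90) = -4/15

-4/15


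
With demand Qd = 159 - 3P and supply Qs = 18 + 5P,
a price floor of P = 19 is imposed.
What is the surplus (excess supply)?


At P = 19:
Qd = 159 - 3*19 = 102
Qs = 18 + 5*19 = 113
Surplus = Qs - Qd = 113 - 102 = 11

11


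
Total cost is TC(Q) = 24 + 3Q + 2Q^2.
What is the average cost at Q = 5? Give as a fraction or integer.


TC(5) = 24 + 3*5 + 2*5^2
TC(5) = 24 + 15 + 50 = 89
AC = TC/Q = 89/5 = 89/5

89/5


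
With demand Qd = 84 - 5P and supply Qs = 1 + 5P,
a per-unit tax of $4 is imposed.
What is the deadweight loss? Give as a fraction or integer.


Pre-tax equilibrium quantity: Q* = 85/2
Post-tax equilibrium quantity: Q_tax = 65/2
Reduction in quantity: Q* - Q_tax = 10
DWL = (1/2) * tax * (Q* - Q_tax)
DWL = (1/2) * 4 * 10 = 20

20


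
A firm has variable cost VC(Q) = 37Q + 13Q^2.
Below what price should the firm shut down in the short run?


AVC(Q) = VC(Q)/Q = 37 + 13Q
AVC is increasing in Q, so minimum AVC is at Q -> 0+.
Min AVC = 37
The firm should shut down if P < 37.

37


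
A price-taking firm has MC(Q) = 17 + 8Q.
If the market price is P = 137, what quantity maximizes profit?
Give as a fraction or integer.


In perfect competition, profit is maximized where P = MC.
137 = 17 + 8Q
120 = 8Q
Q* = 120/8 = 15

15


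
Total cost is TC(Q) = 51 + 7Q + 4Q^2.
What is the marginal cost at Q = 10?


MC = dTC/dQ = 7 + 2*4*Q
At Q = 10:
MC = 7 + 8*10
MC = 7 + 80 = 87

87


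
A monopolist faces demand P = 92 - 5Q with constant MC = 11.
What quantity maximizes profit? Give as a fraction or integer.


TR = P*Q = (92 - 5Q)Q = 92Q - 5Q^2
MR = dTR/dQ = 92 - 10Q
Set MR = MC:
92 - 10Q = 11
81 = 10Q
Q* = 81/10 = 81/10

81/10


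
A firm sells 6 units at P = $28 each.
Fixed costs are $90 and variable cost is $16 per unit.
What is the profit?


Total Revenue = P * Q = 28 * 6 = $168
Total Cost = FC + VC*Q = 90 + 16*6 = $186
Profit = TR - TC = 168 - 186 = $-18

$-18


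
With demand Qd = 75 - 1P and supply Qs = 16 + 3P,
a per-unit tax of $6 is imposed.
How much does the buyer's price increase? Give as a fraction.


With a per-unit tax, the buyer's price increase depends on relative slopes.
Supply slope: d = 3, Demand slope: b = 1
Buyer's price increase = d * tax / (b + d)
= 3 * 6 / (1 + 3)
= 18 / 4 = 9/2

9/2


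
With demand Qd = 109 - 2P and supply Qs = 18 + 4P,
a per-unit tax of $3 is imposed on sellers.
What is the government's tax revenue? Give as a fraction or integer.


With tax on sellers, new supply: Qs' = 18 + 4(P - 3)
= 6 + 4P
New equilibrium quantity:
Q_new = 224/3
Tax revenue = tax * Q_new = 3 * 224/3 = 224

224


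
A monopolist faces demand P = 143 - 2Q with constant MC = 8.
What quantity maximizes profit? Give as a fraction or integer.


TR = P*Q = (143 - 2Q)Q = 143Q - 2Q^2
MR = dTR/dQ = 143 - 4Q
Set MR = MC:
143 - 4Q = 8
135 = 4Q
Q* = 135/4 = 135/4

135/4


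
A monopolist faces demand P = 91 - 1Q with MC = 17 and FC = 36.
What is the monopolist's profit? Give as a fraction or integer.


MR = MC: 91 - 2Q = 17
Q* = 37
P* = 91 - 1*37 = 54
Profit = (P* - MC)*Q* - FC
= (54 - 17)*37 - 36
= 37*37 - 36
= 1369 - 36 = 1333

1333


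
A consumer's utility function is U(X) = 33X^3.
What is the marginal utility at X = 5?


MU = dU/dX = 33*3*X^(3-1)
MU = 99*X^2
At X = 5:
MU = 99 * 5^2
MU = 99 * 25 = 2475

2475


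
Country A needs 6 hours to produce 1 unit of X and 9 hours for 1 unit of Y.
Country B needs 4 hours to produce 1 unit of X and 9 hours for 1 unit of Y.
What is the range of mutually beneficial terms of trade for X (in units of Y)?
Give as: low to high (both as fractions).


Opportunity cost of X for Country A = hours_X / hours_Y = 6/9 = 2/3 units of Y
Opportunity cost of X for Country B = hours_X / hours_Y = 4/9 = 4/9 units of Y
Terms of trade must be between the two opportunity costs.
Range: 4/9 to 2/3

4/9 to 2/3


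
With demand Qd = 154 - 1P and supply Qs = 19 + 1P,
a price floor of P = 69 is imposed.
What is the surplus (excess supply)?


At P = 69:
Qd = 154 - 1*69 = 85
Qs = 19 + 1*69 = 88
Surplus = Qs - Qd = 88 - 85 = 3

3


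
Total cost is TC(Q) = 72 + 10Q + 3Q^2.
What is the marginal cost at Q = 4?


MC = dTC/dQ = 10 + 2*3*Q
At Q = 4:
MC = 10 + 6*4
MC = 10 + 24 = 34

34


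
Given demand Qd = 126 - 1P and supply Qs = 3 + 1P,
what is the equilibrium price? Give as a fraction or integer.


At equilibrium, Qd = Qs.
126 - 1P = 3 + 1P
126 - 3 = 1P + 1P
123 = 2P
P* = 123/2 = 123/2

123/2


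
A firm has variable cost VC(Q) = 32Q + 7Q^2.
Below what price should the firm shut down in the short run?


AVC(Q) = VC(Q)/Q = 32 + 7Q
AVC is increasing in Q, so minimum AVC is at Q -> 0+.
Min AVC = 32
The firm should shut down if P < 32.

32


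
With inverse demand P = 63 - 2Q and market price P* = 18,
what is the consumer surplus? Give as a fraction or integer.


Maximum willingness to pay (at Q=0): P_max = 63
Quantity demanded at P* = 18:
Q* = (63 - 18)/2 = 45/2
CS = (1/2) * Q* * (P_max - P*)
CS = (1/2) * 45/2 * (63 - 18)
CS = (1/2) * 45/2 * 45 = 2025/4

2025/4


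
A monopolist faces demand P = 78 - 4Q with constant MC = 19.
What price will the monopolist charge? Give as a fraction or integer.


MR = 78 - 8Q
Set MR = MC: 78 - 8Q = 19
Q* = 59/8
Substitute into demand:
P* = 78 - 4*59/8 = 97/2

97/2


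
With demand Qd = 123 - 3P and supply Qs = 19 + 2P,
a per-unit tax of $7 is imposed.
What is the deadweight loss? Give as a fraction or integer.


Pre-tax equilibrium quantity: Q* = 303/5
Post-tax equilibrium quantity: Q_tax = 261/5
Reduction in quantity: Q* - Q_tax = 42/5
DWL = (1/2) * tax * (Q* - Q_tax)
DWL = (1/2) * 7 * 42/5 = 147/5

147/5


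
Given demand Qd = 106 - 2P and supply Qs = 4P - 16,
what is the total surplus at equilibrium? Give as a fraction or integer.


Find equilibrium: 106 - 2P = 4P - 16
106 + 16 = 6P
P* = 122/6 = 61/3
Q* = 4*61/3 - 16 = 196/3
Inverse demand: P = 53 - Q/2, so P_max = 53
Inverse supply: P = 4 + Q/4, so P_min = 4
CS = (1/2) * 196/3 * (53 - 61/3) = 9604/9
PS = (1/2) * 196/3 * (61/3 - 4) = 4802/9
TS = CS + PS = 9604/9 + 4802/9 = 4802/3

4802/3


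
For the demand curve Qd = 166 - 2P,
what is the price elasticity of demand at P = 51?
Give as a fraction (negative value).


dQ/dP = -2
At P = 51: Q = 166 - 2*51 = 64
E = (dQ/dP)(P/Q) = (-2)(51/64) = -51/32

-51/32


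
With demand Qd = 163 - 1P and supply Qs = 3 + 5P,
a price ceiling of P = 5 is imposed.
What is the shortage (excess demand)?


At P = 5:
Qd = 163 - 1*5 = 158
Qs = 3 + 5*5 = 28
Shortage = Qd - Qs = 158 - 28 = 130

130


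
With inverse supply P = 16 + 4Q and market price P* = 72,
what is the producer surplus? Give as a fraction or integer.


Minimum supply price (at Q=0): P_min = 16
Quantity supplied at P* = 72:
Q* = (72 - 16)/4 = 14
PS = (1/2) * Q* * (P* - P_min)
PS = (1/2) * 14 * (72 - 16)
PS = (1/2) * 14 * 56 = 392

392


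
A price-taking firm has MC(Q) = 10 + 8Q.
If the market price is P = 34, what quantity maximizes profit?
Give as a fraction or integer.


In perfect competition, profit is maximized where P = MC.
34 = 10 + 8Q
24 = 8Q
Q* = 24/8 = 3

3


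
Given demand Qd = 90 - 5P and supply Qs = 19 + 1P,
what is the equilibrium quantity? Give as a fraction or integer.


First find equilibrium price:
90 - 5P = 19 + 1P
P* = 71/6 = 71/6
Then substitute into demand:
Q* = 90 - 5 * 71/6 = 185/6

185/6


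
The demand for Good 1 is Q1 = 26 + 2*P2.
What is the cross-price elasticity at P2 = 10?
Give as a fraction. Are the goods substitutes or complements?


dQ1/dP2 = 2
At P2 = 10: Q1 = 26 + 2*10 = 46
Exy = (dQ1/dP2)(P2/Q1) = 2 * 10 / 46 = 10/23
Since Exy > 0, the goods are substitutes.

10/23 (substitutes)


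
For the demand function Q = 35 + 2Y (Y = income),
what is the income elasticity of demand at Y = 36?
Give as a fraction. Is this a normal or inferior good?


dQ/dY = 2
At Y = 36: Q = 35 + 2*36 = 107
Ey = (dQ/dY)(Y/Q) = 2 * 36 / 107 = 72/107
Since Ey > 0, this is a normal good.

72/107 (normal good)


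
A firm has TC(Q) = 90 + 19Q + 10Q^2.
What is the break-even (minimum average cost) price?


AC(Q) = 90/Q + 19 + 10Q
To minimize: dAC/dQ = -90/Q^2 + 10 = 0
Q^2 = 90/10 = 9
Q* = 3
Min AC = 90/3 + 19 + 10*3
Min AC = 30 + 19 + 30 = 79

79


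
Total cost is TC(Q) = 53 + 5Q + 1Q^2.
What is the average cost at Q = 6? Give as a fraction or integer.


TC(6) = 53 + 5*6 + 1*6^2
TC(6) = 53 + 30 + 36 = 119
AC = TC/Q = 119/6 = 119/6

119/6


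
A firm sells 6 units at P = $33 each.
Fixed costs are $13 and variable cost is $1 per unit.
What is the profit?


Total Revenue = P * Q = 33 * 6 = $198
Total Cost = FC + VC*Q = 13 + 1*6 = $19
Profit = TR - TC = 198 - 19 = $179

$179


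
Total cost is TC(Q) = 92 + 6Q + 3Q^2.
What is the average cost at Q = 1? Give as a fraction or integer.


TC(1) = 92 + 6*1 + 3*1^2
TC(1) = 92 + 6 + 3 = 101
AC = TC/Q = 101/1 = 101

101


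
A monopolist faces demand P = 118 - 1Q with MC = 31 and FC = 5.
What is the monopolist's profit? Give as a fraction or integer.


MR = MC: 118 - 2Q = 31
Q* = 87/2
P* = 118 - 1*87/2 = 149/2
Profit = (P* - MC)*Q* - FC
= (149/2 - 31)*87/2 - 5
= 87/2*87/2 - 5
= 7569/4 - 5 = 7549/4

7549/4


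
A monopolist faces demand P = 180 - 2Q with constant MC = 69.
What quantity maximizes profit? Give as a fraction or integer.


TR = P*Q = (180 - 2Q)Q = 180Q - 2Q^2
MR = dTR/dQ = 180 - 4Q
Set MR = MC:
180 - 4Q = 69
111 = 4Q
Q* = 111/4 = 111/4

111/4


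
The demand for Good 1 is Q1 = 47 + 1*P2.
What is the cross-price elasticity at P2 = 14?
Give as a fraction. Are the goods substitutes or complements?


dQ1/dP2 = 1
At P2 = 14: Q1 = 47 + 1*14 = 61
Exy = (dQ1/dP2)(P2/Q1) = 1 * 14 / 61 = 14/61
Since Exy > 0, the goods are substitutes.

14/61 (substitutes)


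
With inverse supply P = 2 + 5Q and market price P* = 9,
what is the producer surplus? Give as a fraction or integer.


Minimum supply price (at Q=0): P_min = 2
Quantity supplied at P* = 9:
Q* = (9 - 2)/5 = 7/5
PS = (1/2) * Q* * (P* - P_min)
PS = (1/2) * 7/5 * (9 - 2)
PS = (1/2) * 7/5 * 7 = 49/10

49/10


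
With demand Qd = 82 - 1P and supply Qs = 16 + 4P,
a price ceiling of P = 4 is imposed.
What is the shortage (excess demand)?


At P = 4:
Qd = 82 - 1*4 = 78
Qs = 16 + 4*4 = 32
Shortage = Qd - Qs = 78 - 32 = 46

46


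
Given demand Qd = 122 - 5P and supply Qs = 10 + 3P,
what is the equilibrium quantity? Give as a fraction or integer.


First find equilibrium price:
122 - 5P = 10 + 3P
P* = 112/8 = 14
Then substitute into demand:
Q* = 122 - 5 * 14 = 52

52


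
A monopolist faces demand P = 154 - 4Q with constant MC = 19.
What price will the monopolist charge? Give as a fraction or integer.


MR = 154 - 8Q
Set MR = MC: 154 - 8Q = 19
Q* = 135/8
Substitute into demand:
P* = 154 - 4*135/8 = 173/2

173/2


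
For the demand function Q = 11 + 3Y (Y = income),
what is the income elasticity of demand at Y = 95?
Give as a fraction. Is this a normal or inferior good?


dQ/dY = 3
At Y = 95: Q = 11 + 3*95 = 296
Ey = (dQ/dY)(Y/Q) = 3 * 95 / 296 = 285/296
Since Ey > 0, this is a normal good.

285/296 (normal good)


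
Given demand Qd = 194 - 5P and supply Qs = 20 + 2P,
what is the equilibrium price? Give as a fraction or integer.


At equilibrium, Qd = Qs.
194 - 5P = 20 + 2P
194 - 20 = 5P + 2P
174 = 7P
P* = 174/7 = 174/7

174/7


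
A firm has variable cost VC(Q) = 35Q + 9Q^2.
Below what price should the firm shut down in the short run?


AVC(Q) = VC(Q)/Q = 35 + 9Q
AVC is increasing in Q, so minimum AVC is at Q -> 0+.
Min AVC = 35
The firm should shut down if P < 35.

35


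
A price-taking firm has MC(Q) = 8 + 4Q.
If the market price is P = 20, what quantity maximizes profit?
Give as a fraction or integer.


In perfect competition, profit is maximized where P = MC.
20 = 8 + 4Q
12 = 4Q
Q* = 12/4 = 3

3


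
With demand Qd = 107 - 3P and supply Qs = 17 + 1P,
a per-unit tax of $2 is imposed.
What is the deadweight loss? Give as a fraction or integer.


Pre-tax equilibrium quantity: Q* = 79/2
Post-tax equilibrium quantity: Q_tax = 38
Reduction in quantity: Q* - Q_tax = 3/2
DWL = (1/2) * tax * (Q* - Q_tax)
DWL = (1/2) * 2 * 3/2 = 3/2

3/2


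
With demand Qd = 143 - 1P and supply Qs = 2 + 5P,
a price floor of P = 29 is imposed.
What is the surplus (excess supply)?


At P = 29:
Qd = 143 - 1*29 = 114
Qs = 2 + 5*29 = 147
Surplus = Qs - Qd = 147 - 114 = 33

33


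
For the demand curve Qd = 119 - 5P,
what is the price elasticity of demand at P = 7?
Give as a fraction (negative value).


dQ/dP = -5
At P = 7: Q = 119 - 5*7 = 84
E = (dQ/dP)(P/Q) = (-5)(7/84) = -5/12

-5/12


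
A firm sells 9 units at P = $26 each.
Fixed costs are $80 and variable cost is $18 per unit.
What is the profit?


Total Revenue = P * Q = 26 * 9 = $234
Total Cost = FC + VC*Q = 80 + 18*9 = $242
Profit = TR - TC = 234 - 242 = $-8

$-8


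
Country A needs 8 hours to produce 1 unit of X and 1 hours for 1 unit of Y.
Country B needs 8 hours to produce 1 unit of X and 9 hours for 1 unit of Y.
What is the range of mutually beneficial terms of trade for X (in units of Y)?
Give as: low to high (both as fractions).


Opportunity cost of X for Country A = hours_X / hours_Y = 8/1 = 8 units of Y
Opportunity cost of X for Country B = hours_X / hours_Y = 8/9 = 8/9 units of Y
Terms of trade must be between the two opportunity costs.
Range: 8/9 to 8

8/9 to 8


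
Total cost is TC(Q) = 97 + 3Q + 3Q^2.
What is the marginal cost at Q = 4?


MC = dTC/dQ = 3 + 2*3*Q
At Q = 4:
MC = 3 + 6*4
MC = 3 + 24 = 27

27


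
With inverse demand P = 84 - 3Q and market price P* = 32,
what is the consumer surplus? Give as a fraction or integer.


Maximum willingness to pay (at Q=0): P_max = 84
Quantity demanded at P* = 32:
Q* = (84 - 32)/3 = 52/3
CS = (1/2) * Q* * (P_max - P*)
CS = (1/2) * 52/3 * (84 - 32)
CS = (1/2) * 52/3 * 52 = 1352/3

1352/3


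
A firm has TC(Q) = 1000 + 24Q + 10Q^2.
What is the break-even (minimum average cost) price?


AC(Q) = 1000/Q + 24 + 10Q
To minimize: dAC/dQ = -1000/Q^2 + 10 = 0
Q^2 = 1000/10 = 100
Q* = 10
Min AC = 1000/10 + 24 + 10*10
Min AC = 100 + 24 + 100 = 224

224


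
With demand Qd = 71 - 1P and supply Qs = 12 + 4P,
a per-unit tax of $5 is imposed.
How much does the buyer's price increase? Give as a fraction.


With a per-unit tax, the buyer's price increase depends on relative slopes.
Supply slope: d = 4, Demand slope: b = 1
Buyer's price increase = d * tax / (b + d)
= 4 * 5 / (1 + 4)
= 20 / 5 = 4

4


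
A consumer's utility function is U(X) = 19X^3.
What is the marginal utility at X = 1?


MU = dU/dX = 19*3*X^(3-1)
MU = 57*X^2
At X = 1:
MU = 57 * 1^2
MU = 57 * 1 = 57

57


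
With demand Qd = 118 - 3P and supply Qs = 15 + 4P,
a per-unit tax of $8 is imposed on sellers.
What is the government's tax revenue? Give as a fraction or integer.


With tax on sellers, new supply: Qs' = 15 + 4(P - 8)
= 4P - 17
New equilibrium quantity:
Q_new = 421/7
Tax revenue = tax * Q_new = 8 * 421/7 = 3368/7

3368/7


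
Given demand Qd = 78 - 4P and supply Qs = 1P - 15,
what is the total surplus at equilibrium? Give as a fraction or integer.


Find equilibrium: 78 - 4P = 1P - 15
78 + 15 = 5P
P* = 93/5 = 93/5
Q* = 1*93/5 - 15 = 18/5
Inverse demand: P = 39/2 - Q/4, so P_max = 39/2
Inverse supply: P = 15 + Q/1, so P_min = 15
CS = (1/2) * 18/5 * (39/2 - 93/5) = 81/50
PS = (1/2) * 18/5 * (93/5 - 15) = 162/25
TS = CS + PS = 81/50 + 162/25 = 81/10

81/10


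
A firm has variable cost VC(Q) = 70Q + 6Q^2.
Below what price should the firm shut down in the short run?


AVC(Q) = VC(Q)/Q = 70 + 6Q
AVC is increasing in Q, so minimum AVC is at Q -> 0+.
Min AVC = 70
The firm should shut down if P < 70.

70


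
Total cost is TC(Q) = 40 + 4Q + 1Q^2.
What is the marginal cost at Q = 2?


MC = dTC/dQ = 4 + 2*1*Q
At Q = 2:
MC = 4 + 2*2
MC = 4 + 4 = 8

8


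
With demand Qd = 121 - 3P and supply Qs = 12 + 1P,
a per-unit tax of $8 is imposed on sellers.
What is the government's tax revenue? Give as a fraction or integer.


With tax on sellers, new supply: Qs' = 12 + 1(P - 8)
= 4 + 1P
New equilibrium quantity:
Q_new = 133/4
Tax revenue = tax * Q_new = 8 * 133/4 = 266

266


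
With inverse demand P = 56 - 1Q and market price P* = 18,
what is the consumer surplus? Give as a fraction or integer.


Maximum willingness to pay (at Q=0): P_max = 56
Quantity demanded at P* = 18:
Q* = (56 - 18)/1 = 38
CS = (1/2) * Q* * (P_max - P*)
CS = (1/2) * 38 * (56 - 18)
CS = (1/2) * 38 * 38 = 722

722


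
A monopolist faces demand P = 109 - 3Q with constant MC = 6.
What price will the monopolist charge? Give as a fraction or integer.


MR = 109 - 6Q
Set MR = MC: 109 - 6Q = 6
Q* = 103/6
Substitute into demand:
P* = 109 - 3*103/6 = 115/2

115/2


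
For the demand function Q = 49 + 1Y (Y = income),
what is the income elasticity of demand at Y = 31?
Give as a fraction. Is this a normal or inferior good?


dQ/dY = 1
At Y = 31: Q = 49 + 1*31 = 80
Ey = (dQ/dY)(Y/Q) = 1 * 31 / 80 = 31/80
Since Ey > 0, this is a normal good.

31/80 (normal good)


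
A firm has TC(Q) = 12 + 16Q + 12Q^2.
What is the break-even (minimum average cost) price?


AC(Q) = 12/Q + 16 + 12Q
To minimize: dAC/dQ = -12/Q^2 + 12 = 0
Q^2 = 12/12 = 1
Q* = 1
Min AC = 12/1 + 16 + 12*1
Min AC = 12 + 16 + 12 = 40

40


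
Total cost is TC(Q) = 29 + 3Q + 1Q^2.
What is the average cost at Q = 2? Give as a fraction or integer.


TC(2) = 29 + 3*2 + 1*2^2
TC(2) = 29 + 6 + 4 = 39
AC = TC/Q = 39/2 = 39/2

39/2


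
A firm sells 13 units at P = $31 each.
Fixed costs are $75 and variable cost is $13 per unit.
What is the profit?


Total Revenue = P * Q = 31 * 13 = $403
Total Cost = FC + VC*Q = 75 + 13*13 = $244
Profit = TR - TC = 403 - 244 = $159

$159


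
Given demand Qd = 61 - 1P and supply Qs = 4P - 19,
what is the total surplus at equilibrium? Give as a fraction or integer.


Find equilibrium: 61 - 1P = 4P - 19
61 + 19 = 5P
P* = 80/5 = 16
Q* = 4*16 - 19 = 45
Inverse demand: P = 61 - Q/1, so P_max = 61
Inverse supply: P = 19/4 + Q/4, so P_min = 19/4
CS = (1/2) * 45 * (61 - 16) = 2025/2
PS = (1/2) * 45 * (16 - 19/4) = 2025/8
TS = CS + PS = 2025/2 + 2025/8 = 10125/8

10125/8


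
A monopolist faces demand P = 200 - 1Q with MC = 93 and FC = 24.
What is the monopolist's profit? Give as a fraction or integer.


MR = MC: 200 - 2Q = 93
Q* = 107/2
P* = 200 - 1*107/2 = 293/2
Profit = (P* - MC)*Q* - FC
= (293/2 - 93)*107/2 - 24
= 107/2*107/2 - 24
= 11449/4 - 24 = 11353/4

11353/4


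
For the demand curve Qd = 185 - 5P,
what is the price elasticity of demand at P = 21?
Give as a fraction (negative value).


dQ/dP = -5
At P = 21: Q = 185 - 5*21 = 80
E = (dQ/dP)(P/Q) = (-5)(21/80) = -21/16

-21/16


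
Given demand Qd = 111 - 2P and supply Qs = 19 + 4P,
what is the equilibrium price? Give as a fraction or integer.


At equilibrium, Qd = Qs.
111 - 2P = 19 + 4P
111 - 19 = 2P + 4P
92 = 6P
P* = 92/6 = 46/3

46/3


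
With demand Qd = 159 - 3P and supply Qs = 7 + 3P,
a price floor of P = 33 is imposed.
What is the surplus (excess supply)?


At P = 33:
Qd = 159 - 3*33 = 60
Qs = 7 + 3*33 = 106
Surplus = Qs - Qd = 106 - 60 = 46

46


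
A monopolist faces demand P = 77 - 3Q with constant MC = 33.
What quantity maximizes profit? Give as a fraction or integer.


TR = P*Q = (77 - 3Q)Q = 77Q - 3Q^2
MR = dTR/dQ = 77 - 6Q
Set MR = MC:
77 - 6Q = 33
44 = 6Q
Q* = 44/6 = 22/3

22/3


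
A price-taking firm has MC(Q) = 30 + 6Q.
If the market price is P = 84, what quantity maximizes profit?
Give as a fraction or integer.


In perfect competition, profit is maximized where P = MC.
84 = 30 + 6Q
54 = 6Q
Q* = 54/6 = 9

9


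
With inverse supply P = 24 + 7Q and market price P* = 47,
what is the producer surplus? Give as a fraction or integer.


Minimum supply price (at Q=0): P_min = 24
Quantity supplied at P* = 47:
Q* = (47 - 24)/7 = 23/7
PS = (1/2) * Q* * (P* - P_min)
PS = (1/2) * 23/7 * (47 - 24)
PS = (1/2) * 23/7 * 23 = 529/14

529/14


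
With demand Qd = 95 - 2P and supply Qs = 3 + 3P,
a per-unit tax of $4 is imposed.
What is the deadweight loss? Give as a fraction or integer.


Pre-tax equilibrium quantity: Q* = 291/5
Post-tax equilibrium quantity: Q_tax = 267/5
Reduction in quantity: Q* - Q_tax = 24/5
DWL = (1/2) * tax * (Q* - Q_tax)
DWL = (1/2) * 4 * 24/5 = 48/5

48/5


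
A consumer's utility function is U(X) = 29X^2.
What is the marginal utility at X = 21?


MU = dU/dX = 29*2*X^(2-1)
MU = 58*X^1
At X = 21:
MU = 58 * 21^1
MU = 58 * 21 = 1218

1218


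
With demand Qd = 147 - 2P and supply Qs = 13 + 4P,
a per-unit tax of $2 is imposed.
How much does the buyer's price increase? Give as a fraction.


With a per-unit tax, the buyer's price increase depends on relative slopes.
Supply slope: d = 4, Demand slope: b = 2
Buyer's price increase = d * tax / (b + d)
= 4 * 2 / (2 + 4)
= 8 / 6 = 4/3

4/3


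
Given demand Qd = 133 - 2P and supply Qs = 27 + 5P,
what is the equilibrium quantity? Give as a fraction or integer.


First find equilibrium price:
133 - 2P = 27 + 5P
P* = 106/7 = 106/7
Then substitute into demand:
Q* = 133 - 2 * 106/7 = 719/7

719/7


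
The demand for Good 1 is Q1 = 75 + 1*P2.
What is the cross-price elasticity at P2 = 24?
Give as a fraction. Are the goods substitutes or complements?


dQ1/dP2 = 1
At P2 = 24: Q1 = 75 + 1*24 = 99
Exy = (dQ1/dP2)(P2/Q1) = 1 * 24 / 99 = 8/33
Since Exy > 0, the goods are substitutes.

8/33 (substitutes)


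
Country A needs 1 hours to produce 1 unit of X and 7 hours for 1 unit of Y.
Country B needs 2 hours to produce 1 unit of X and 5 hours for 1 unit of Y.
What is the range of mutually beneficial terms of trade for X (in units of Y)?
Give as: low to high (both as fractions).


Opportunity cost of X for Country A = hours_X / hours_Y = 1/7 = 1/7 units of Y
Opportunity cost of X for Country B = hours_X / hours_Y = 2/5 = 2/5 units of Y
Terms of trade must be between the two opportunity costs.
Range: 1/7 to 2/5

1/7 to 2/5


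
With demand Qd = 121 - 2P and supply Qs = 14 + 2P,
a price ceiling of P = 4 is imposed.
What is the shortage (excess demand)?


At P = 4:
Qd = 121 - 2*4 = 113
Qs = 14 + 2*4 = 22
Shortage = Qd - Qs = 113 - 22 = 91

91


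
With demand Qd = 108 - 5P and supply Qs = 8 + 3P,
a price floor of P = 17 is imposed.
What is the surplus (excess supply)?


At P = 17:
Qd = 108 - 5*17 = 23
Qs = 8 + 3*17 = 59
Surplus = Qs - Qd = 59 - 23 = 36

36


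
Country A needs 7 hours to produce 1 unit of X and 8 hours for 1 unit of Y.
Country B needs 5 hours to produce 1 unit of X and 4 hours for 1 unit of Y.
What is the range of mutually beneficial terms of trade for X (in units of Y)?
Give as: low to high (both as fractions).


Opportunity cost of X for Country A = hours_X / hours_Y = 7/8 = 7/8 units of Y
Opportunity cost of X for Country B = hours_X / hours_Y = 5/4 = 5/4 units of Y
Terms of trade must be between the two opportunity costs.
Range: 7/8 to 5/4

7/8 to 5/4


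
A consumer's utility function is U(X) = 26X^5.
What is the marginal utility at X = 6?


MU = dU/dX = 26*5*X^(5-1)
MU = 130*X^4
At X = 6:
MU = 130 * 6^4
MU = 130 * 1296 = 168480

168480


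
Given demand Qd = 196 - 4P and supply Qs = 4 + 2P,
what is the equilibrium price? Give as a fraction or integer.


At equilibrium, Qd = Qs.
196 - 4P = 4 + 2P
196 - 4 = 4P + 2P
192 = 6P
P* = 192/6 = 32

32


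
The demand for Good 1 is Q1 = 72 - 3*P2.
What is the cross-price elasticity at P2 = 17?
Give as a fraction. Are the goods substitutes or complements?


dQ1/dP2 = -3
At P2 = 17: Q1 = 72 - 3*17 = 21
Exy = (dQ1/dP2)(P2/Q1) = -3 * 17 / 21 = -17/7
Since Exy < 0, the goods are complements.

-17/7 (complements)


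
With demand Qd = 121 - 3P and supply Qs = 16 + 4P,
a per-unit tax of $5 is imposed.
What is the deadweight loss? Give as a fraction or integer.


Pre-tax equilibrium quantity: Q* = 76
Post-tax equilibrium quantity: Q_tax = 472/7
Reduction in quantity: Q* - Q_tax = 60/7
DWL = (1/2) * tax * (Q* - Q_tax)
DWL = (1/2) * 5 * 60/7 = 150/7

150/7


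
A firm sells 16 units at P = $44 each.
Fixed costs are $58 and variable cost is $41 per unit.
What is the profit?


Total Revenue = P * Q = 44 * 16 = $704
Total Cost = FC + VC*Q = 58 + 41*16 = $714
Profit = TR - TC = 704 - 714 = $-10

$-10


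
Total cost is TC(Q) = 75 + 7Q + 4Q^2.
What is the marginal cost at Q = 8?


MC = dTC/dQ = 7 + 2*4*Q
At Q = 8:
MC = 7 + 8*8
MC = 7 + 64 = 71

71


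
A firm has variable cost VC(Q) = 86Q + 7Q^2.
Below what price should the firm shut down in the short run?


AVC(Q) = VC(Q)/Q = 86 + 7Q
AVC is increasing in Q, so minimum AVC is at Q -> 0+.
Min AVC = 86
The firm should shut down if P < 86.

86


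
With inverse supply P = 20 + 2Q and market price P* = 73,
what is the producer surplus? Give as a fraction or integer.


Minimum supply price (at Q=0): P_min = 20
Quantity supplied at P* = 73:
Q* = (73 - 20)/2 = 53/2
PS = (1/2) * Q* * (P* - P_min)
PS = (1/2) * 53/2 * (73 - 20)
PS = (1/2) * 53/2 * 53 = 2809/4

2809/4


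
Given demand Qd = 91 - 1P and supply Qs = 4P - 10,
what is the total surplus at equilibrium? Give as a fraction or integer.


Find equilibrium: 91 - 1P = 4P - 10
91 + 10 = 5P
P* = 101/5 = 101/5
Q* = 4*101/5 - 10 = 354/5
Inverse demand: P = 91 - Q/1, so P_max = 91
Inverse supply: P = 5/2 + Q/4, so P_min = 5/2
CS = (1/2) * 354/5 * (91 - 101/5) = 62658/25
PS = (1/2) * 354/5 * (101/5 - 5/2) = 31329/50
TS = CS + PS = 62658/25 + 31329/50 = 31329/10

31329/10


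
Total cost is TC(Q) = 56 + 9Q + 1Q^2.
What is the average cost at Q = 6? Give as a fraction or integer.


TC(6) = 56 + 9*6 + 1*6^2
TC(6) = 56 + 54 + 36 = 146
AC = TC/Q = 146/6 = 73/3

73/3


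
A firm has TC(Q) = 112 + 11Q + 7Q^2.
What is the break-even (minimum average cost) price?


AC(Q) = 112/Q + 11 + 7Q
To minimize: dAC/dQ = -112/Q^2 + 7 = 0
Q^2 = 112/7 = 16
Q* = 4
Min AC = 112/4 + 11 + 7*4
Min AC = 28 + 11 + 28 = 67

67


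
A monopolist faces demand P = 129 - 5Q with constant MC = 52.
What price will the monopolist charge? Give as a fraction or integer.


MR = 129 - 10Q
Set MR = MC: 129 - 10Q = 52
Q* = 77/10
Substitute into demand:
P* = 129 - 5*77/10 = 181/2

181/2


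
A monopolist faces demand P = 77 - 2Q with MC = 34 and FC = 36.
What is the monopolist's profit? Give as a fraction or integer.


MR = MC: 77 - 4Q = 34
Q* = 43/4
P* = 77 - 2*43/4 = 111/2
Profit = (P* - MC)*Q* - FC
= (111/2 - 34)*43/4 - 36
= 43/2*43/4 - 36
= 1849/8 - 36 = 1561/8

1561/8


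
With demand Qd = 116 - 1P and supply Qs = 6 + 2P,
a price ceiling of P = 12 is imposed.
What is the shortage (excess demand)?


At P = 12:
Qd = 116 - 1*12 = 104
Qs = 6 + 2*12 = 30
Shortage = Qd - Qs = 104 - 30 = 74

74


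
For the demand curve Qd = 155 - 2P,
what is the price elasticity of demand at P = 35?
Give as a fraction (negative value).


dQ/dP = -2
At P = 35: Q = 155 - 2*35 = 85
E = (dQ/dP)(P/Q) = (-2)(35/85) = -14/17

-14/17


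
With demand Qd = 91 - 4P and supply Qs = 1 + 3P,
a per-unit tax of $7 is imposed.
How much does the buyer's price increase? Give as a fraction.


With a per-unit tax, the buyer's price increase depends on relative slopes.
Supply slope: d = 3, Demand slope: b = 4
Buyer's price increase = d * tax / (b + d)
= 3 * 7 / (4 + 3)
= 21 / 7 = 3

3


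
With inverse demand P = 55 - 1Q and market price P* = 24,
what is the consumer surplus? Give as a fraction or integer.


Maximum willingness to pay (at Q=0): P_max = 55
Quantity demanded at P* = 24:
Q* = (55 - 24)/1 = 31
CS = (1/2) * Q* * (P_max - P*)
CS = (1/2) * 31 * (55 - 24)
CS = (1/2) * 31 * 31 = 961/2

961/2


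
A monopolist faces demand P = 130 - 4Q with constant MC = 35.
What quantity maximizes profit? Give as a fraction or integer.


TR = P*Q = (130 - 4Q)Q = 130Q - 4Q^2
MR = dTR/dQ = 130 - 8Q
Set MR = MC:
130 - 8Q = 35
95 = 8Q
Q* = 95/8 = 95/8

95/8


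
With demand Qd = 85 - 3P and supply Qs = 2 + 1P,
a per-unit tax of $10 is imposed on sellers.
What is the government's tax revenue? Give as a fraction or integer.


With tax on sellers, new supply: Qs' = 2 + 1(P - 10)
= 1P - 8
New equilibrium quantity:
Q_new = 61/4
Tax revenue = tax * Q_new = 10 * 61/4 = 305/2

305/2


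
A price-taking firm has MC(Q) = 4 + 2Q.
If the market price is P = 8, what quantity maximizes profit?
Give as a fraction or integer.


In perfect competition, profit is maximized where P = MC.
8 = 4 + 2Q
4 = 2Q
Q* = 4/2 = 2

2


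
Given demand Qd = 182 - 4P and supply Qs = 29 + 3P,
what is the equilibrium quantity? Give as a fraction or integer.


First find equilibrium price:
182 - 4P = 29 + 3P
P* = 153/7 = 153/7
Then substitute into demand:
Q* = 182 - 4 * 153/7 = 662/7

662/7


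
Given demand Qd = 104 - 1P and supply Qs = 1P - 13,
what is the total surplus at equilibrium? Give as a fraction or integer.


Find equilibrium: 104 - 1P = 1P - 13
104 + 13 = 2P
P* = 117/2 = 117/2
Q* = 1*117/2 - 13 = 91/2
Inverse demand: P = 104 - Q/1, so P_max = 104
Inverse supply: P = 13 + Q/1, so P_min = 13
CS = (1/2) * 91/2 * (104 - 117/2) = 8281/8
PS = (1/2) * 91/2 * (117/2 - 13) = 8281/8
TS = CS + PS = 8281/8 + 8281/8 = 8281/4

8281/4


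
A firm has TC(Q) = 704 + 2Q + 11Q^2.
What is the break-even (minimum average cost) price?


AC(Q) = 704/Q + 2 + 11Q
To minimize: dAC/dQ = -704/Q^2 + 11 = 0
Q^2 = 704/11 = 64
Q* = 8
Min AC = 704/8 + 2 + 11*8
Min AC = 88 + 2 + 88 = 178

178


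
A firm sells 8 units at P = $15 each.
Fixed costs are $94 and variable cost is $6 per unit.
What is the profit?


Total Revenue = P * Q = 15 * 8 = $120
Total Cost = FC + VC*Q = 94 + 6*8 = $142
Profit = TR - TC = 120 - 142 = $-22

$-22


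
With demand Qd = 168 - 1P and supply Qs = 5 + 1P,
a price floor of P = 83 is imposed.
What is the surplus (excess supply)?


At P = 83:
Qd = 168 - 1*83 = 85
Qs = 5 + 1*83 = 88
Surplus = Qs - Qd = 88 - 85 = 3

3


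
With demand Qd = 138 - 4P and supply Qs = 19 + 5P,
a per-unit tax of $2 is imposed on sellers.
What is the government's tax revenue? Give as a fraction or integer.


With tax on sellers, new supply: Qs' = 19 + 5(P - 2)
= 9 + 5P
New equilibrium quantity:
Q_new = 242/3
Tax revenue = tax * Q_new = 2 * 242/3 = 484/3

484/3


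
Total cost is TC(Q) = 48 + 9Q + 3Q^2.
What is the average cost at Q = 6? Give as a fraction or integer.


TC(6) = 48 + 9*6 + 3*6^2
TC(6) = 48 + 54 + 108 = 210
AC = TC/Q = 210/6 = 35

35


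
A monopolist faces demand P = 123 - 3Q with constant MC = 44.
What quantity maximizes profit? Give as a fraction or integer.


TR = P*Q = (123 - 3Q)Q = 123Q - 3Q^2
MR = dTR/dQ = 123 - 6Q
Set MR = MC:
123 - 6Q = 44
79 = 6Q
Q* = 79/6 = 79/6

79/6


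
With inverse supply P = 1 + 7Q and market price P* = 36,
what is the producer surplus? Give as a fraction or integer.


Minimum supply price (at Q=0): P_min = 1
Quantity supplied at P* = 36:
Q* = (36 - 1)/7 = 5
PS = (1/2) * Q* * (P* - P_min)
PS = (1/2) * 5 * (36 - 1)
PS = (1/2) * 5 * 35 = 175/2

175/2


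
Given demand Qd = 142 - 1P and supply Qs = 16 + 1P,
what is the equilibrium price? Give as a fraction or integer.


At equilibrium, Qd = Qs.
142 - 1P = 16 + 1P
142 - 16 = 1P + 1P
126 = 2P
P* = 126/2 = 63

63


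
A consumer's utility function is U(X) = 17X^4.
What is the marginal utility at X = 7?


MU = dU/dX = 17*4*X^(4-1)
MU = 68*X^3
At X = 7:
MU = 68 * 7^3
MU = 68 * 343 = 23324

23324


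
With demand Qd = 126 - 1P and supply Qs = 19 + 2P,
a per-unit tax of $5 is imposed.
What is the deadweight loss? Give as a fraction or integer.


Pre-tax equilibrium quantity: Q* = 271/3
Post-tax equilibrium quantity: Q_tax = 87
Reduction in quantity: Q* - Q_tax = 10/3
DWL = (1/2) * tax * (Q* - Q_tax)
DWL = (1/2) * 5 * 10/3 = 25/3

25/3


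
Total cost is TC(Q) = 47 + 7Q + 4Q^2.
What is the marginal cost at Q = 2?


MC = dTC/dQ = 7 + 2*4*Q
At Q = 2:
MC = 7 + 8*2
MC = 7 + 16 = 23

23


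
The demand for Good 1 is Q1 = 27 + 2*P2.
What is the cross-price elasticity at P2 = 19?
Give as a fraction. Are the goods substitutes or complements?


dQ1/dP2 = 2
At P2 = 19: Q1 = 27 + 2*19 = 65
Exy = (dQ1/dP2)(P2/Q1) = 2 * 19 / 65 = 38/65
Since Exy > 0, the goods are substitutes.

38/65 (substitutes)


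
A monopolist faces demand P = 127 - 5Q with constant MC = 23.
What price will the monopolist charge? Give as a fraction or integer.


MR = 127 - 10Q
Set MR = MC: 127 - 10Q = 23
Q* = 52/5
Substitute into demand:
P* = 127 - 5*52/5 = 75

75


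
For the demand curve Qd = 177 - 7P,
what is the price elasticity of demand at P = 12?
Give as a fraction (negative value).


dQ/dP = -7
At P = 12: Q = 177 - 7*12 = 93
E = (dQ/dP)(P/Q) = (-7)(12/93) = -28/31

-28/31


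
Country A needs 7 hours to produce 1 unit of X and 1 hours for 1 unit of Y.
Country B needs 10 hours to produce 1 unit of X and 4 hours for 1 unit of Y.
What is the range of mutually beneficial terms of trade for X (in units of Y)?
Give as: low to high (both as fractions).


Opportunity cost of X for Country A = hours_X / hours_Y = 7/1 = 7 units of Y
Opportunity cost of X for Country B = hours_X / hours_Y = 10/4 = 5/2 units of Y
Terms of trade must be between the two opportunity costs.
Range: 5/2 to 7

5/2 to 7


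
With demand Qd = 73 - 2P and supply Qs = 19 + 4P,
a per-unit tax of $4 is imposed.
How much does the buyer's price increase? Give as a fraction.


With a per-unit tax, the buyer's price increase depends on relative slopes.
Supply slope: d = 4, Demand slope: b = 2
Buyer's price increase = d * tax / (b + d)
= 4 * 4 / (2 + 4)
= 16 / 6 = 8/3

8/3


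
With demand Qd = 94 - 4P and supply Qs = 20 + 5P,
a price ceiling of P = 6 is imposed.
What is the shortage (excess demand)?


At P = 6:
Qd = 94 - 4*6 = 70
Qs = 20 + 5*6 = 50
Shortage = Qd - Qs = 70 - 50 = 20

20


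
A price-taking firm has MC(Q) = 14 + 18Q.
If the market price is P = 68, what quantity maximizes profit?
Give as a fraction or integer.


In perfect competition, profit is maximized where P = MC.
68 = 14 + 18Q
54 = 18Q
Q* = 54/18 = 3

3


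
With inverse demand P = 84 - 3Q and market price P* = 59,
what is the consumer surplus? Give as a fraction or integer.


Maximum willingness to pay (at Q=0): P_max = 84
Quantity demanded at P* = 59:
Q* = (84 - 59)/3 = 25/3
CS = (1/2) * Q* * (P_max - P*)
CS = (1/2) * 25/3 * (84 - 59)
CS = (1/2) * 25/3 * 25 = 625/6

625/6


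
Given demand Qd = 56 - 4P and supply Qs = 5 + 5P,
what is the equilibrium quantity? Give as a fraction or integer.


First find equilibrium price:
56 - 4P = 5 + 5P
P* = 51/9 = 17/3
Then substitute into demand:
Q* = 56 - 4 * 17/3 = 100/3

100/3


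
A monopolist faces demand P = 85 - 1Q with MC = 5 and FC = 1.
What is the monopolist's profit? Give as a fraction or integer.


MR = MC: 85 - 2Q = 5
Q* = 40
P* = 85 - 1*40 = 45
Profit = (P* - MC)*Q* - FC
= (45 - 5)*40 - 1
= 40*40 - 1
= 1600 - 1 = 1599

1599


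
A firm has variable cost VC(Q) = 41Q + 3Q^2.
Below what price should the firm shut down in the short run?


AVC(Q) = VC(Q)/Q = 41 + 3Q
AVC is increasing in Q, so minimum AVC is at Q -> 0+.
Min AVC = 41
The firm should shut down if P < 41.

41


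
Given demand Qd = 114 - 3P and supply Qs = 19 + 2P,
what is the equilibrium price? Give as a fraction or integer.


At equilibrium, Qd = Qs.
114 - 3P = 19 + 2P
114 - 19 = 3P + 2P
95 = 5P
P* = 95/5 = 19

19


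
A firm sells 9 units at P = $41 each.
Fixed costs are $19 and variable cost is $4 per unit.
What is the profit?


Total Revenue = P * Q = 41 * 9 = $369
Total Cost = FC + VC*Q = 19 + 4*9 = $55
Profit = TR - TC = 369 - 55 = $314

$314


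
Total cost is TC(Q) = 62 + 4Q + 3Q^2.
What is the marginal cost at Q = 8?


MC = dTC/dQ = 4 + 2*3*Q
At Q = 8:
MC = 4 + 6*8
MC = 4 + 48 = 52

52


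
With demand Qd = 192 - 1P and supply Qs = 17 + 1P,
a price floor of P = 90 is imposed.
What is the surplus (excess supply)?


At P = 90:
Qd = 192 - 1*90 = 102
Qs = 17 + 1*90 = 107
Surplus = Qs - Qd = 107 - 102 = 5

5


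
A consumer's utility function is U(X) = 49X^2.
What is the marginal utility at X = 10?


MU = dU/dX = 49*2*X^(2-1)
MU = 98*X^1
At X = 10:
MU = 98 * 10^1
MU = 98 * 10 = 980

980


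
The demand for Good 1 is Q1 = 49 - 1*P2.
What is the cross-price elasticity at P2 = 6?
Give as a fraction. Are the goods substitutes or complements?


dQ1/dP2 = -1
At P2 = 6: Q1 = 49 - 1*6 = 43
Exy = (dQ1/dP2)(P2/Q1) = -1 * 6 / 43 = -6/43
Since Exy < 0, the goods are complements.

-6/43 (complements)


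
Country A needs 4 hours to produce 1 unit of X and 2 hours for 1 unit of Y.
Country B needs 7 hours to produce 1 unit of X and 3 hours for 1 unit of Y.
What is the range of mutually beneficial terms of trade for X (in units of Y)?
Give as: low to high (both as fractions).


Opportunity cost of X for Country A = hours_X / hours_Y = 4/2 = 2 units of Y
Opportunity cost of X for Country B = hours_X / hours_Y = 7/3 = 7/3 units of Y
Terms of trade must be between the two opportunity costs.
Range: 2 to 7/3

2 to 7/3
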